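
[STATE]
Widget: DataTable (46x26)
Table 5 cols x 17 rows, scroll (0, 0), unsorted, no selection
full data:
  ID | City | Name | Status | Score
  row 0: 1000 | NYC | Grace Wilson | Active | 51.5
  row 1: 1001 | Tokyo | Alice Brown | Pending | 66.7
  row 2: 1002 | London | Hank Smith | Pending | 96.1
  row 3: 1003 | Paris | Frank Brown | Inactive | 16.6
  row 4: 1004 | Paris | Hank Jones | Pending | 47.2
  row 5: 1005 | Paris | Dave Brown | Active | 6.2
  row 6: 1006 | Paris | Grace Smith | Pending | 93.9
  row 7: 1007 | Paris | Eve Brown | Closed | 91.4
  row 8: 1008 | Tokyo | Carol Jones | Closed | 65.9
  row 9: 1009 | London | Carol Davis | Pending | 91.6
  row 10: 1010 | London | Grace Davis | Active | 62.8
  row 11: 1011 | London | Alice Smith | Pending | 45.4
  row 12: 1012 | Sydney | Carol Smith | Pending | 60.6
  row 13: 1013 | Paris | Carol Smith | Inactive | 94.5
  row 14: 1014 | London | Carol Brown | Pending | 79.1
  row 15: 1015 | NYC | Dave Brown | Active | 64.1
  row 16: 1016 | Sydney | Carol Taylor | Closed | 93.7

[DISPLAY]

ID  │City  │Name        │Status  │Score       
────┼──────┼────────────┼────────┼─────       
1000│NYC   │Grace Wilson│Active  │51.5        
1001│Tokyo │Alice Brown │Pending │66.7        
1002│London│Hank Smith  │Pending │96.1        
1003│Paris │Frank Brown │Inactive│16.6        
1004│Paris │Hank Jones  │Pending │47.2        
1005│Paris │Dave Brown  │Active  │6.2         
1006│Paris │Grace Smith │Pending │93.9        
1007│Paris │Eve Brown   │Closed  │91.4        
1008│Tokyo │Carol Jones │Closed  │65.9        
1009│London│Carol Davis │Pending │91.6        
1010│London│Grace Davis │Active  │62.8        
1011│London│Alice Smith │Pending │45.4        
1012│Sydney│Carol Smith │Pending │60.6        
1013│Paris │Carol Smith │Inactive│94.5        
1014│London│Carol Brown │Pending │79.1        
1015│NYC   │Dave Brown  │Active  │64.1        
1016│Sydney│Carol Taylor│Closed  │93.7        
                                              
                                              
                                              
                                              
                                              
                                              
                                              


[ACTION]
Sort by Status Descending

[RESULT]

ID  │City  │Name        │Status ▼│Score       
────┼──────┼────────────┼────────┼─────       
1001│Tokyo │Alice Brown │Pending │66.7        
1002│London│Hank Smith  │Pending │96.1        
1004│Paris │Hank Jones  │Pending │47.2        
1006│Paris │Grace Smith │Pending │93.9        
1009│London│Carol Davis │Pending │91.6        
1011│London│Alice Smith │Pending │45.4        
1012│Sydney│Carol Smith │Pending │60.6        
1014│London│Carol Brown │Pending │79.1        
1003│Paris │Frank Brown │Inactive│16.6        
1013│Paris │Carol Smith │Inactive│94.5        
1007│Paris │Eve Brown   │Closed  │91.4        
1008│Tokyo │Carol Jones │Closed  │65.9        
1016│Sydney│Carol Taylor│Closed  │93.7        
1000│NYC   │Grace Wilson│Active  │51.5        
1005│Paris │Dave Brown  │Active  │6.2         
1010│London│Grace Davis │Active  │62.8        
1015│NYC   │Dave Brown  │Active  │64.1        
                                              
                                              
                                              
                                              
                                              
                                              
                                              


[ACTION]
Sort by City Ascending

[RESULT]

ID  │City ▲│Name        │Status  │Score       
────┼──────┼────────────┼────────┼─────       
1002│London│Hank Smith  │Pending │96.1        
1009│London│Carol Davis │Pending │91.6        
1011│London│Alice Smith │Pending │45.4        
1014│London│Carol Brown │Pending │79.1        
1010│London│Grace Davis │Active  │62.8        
1000│NYC   │Grace Wilson│Active  │51.5        
1015│NYC   │Dave Brown  │Active  │64.1        
1004│Paris │Hank Jones  │Pending │47.2        
1006│Paris │Grace Smith │Pending │93.9        
1003│Paris │Frank Brown │Inactive│16.6        
1013│Paris │Carol Smith │Inactive│94.5        
1007│Paris │Eve Brown   │Closed  │91.4        
1005│Paris │Dave Brown  │Active  │6.2         
1012│Sydney│Carol Smith │Pending │60.6        
1016│Sydney│Carol Taylor│Closed  │93.7        
1001│Tokyo │Alice Brown │Pending │66.7        
1008│Tokyo │Carol Jones │Closed  │65.9        
                                              
                                              
                                              
                                              
                                              
                                              
                                              


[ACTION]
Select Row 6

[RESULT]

ID  │City ▲│Name        │Status  │Score       
────┼──────┼────────────┼────────┼─────       
1002│London│Hank Smith  │Pending │96.1        
1009│London│Carol Davis │Pending │91.6        
1011│London│Alice Smith │Pending │45.4        
1014│London│Carol Brown │Pending │79.1        
1010│London│Grace Davis │Active  │62.8        
1000│NYC   │Grace Wilson│Active  │51.5        
>015│NYC   │Dave Brown  │Active  │64.1        
1004│Paris │Hank Jones  │Pending │47.2        
1006│Paris │Grace Smith │Pending │93.9        
1003│Paris │Frank Brown │Inactive│16.6        
1013│Paris │Carol Smith │Inactive│94.5        
1007│Paris │Eve Brown   │Closed  │91.4        
1005│Paris │Dave Brown  │Active  │6.2         
1012│Sydney│Carol Smith │Pending │60.6        
1016│Sydney│Carol Taylor│Closed  │93.7        
1001│Tokyo │Alice Brown │Pending │66.7        
1008│Tokyo │Carol Jones │Closed  │65.9        
                                              
                                              
                                              
                                              
                                              
                                              
                                              


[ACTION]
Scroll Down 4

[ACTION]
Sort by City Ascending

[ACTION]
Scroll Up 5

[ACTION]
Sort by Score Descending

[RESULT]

ID  │City  │Name        │Status  │Scor▼       
────┼──────┼────────────┼────────┼─────       
1002│London│Hank Smith  │Pending │96.1        
1013│Paris │Carol Smith │Inactive│94.5        
1006│Paris │Grace Smith │Pending │93.9        
1016│Sydney│Carol Taylor│Closed  │93.7        
1009│London│Carol Davis │Pending │91.6        
1007│Paris │Eve Brown   │Closed  │91.4        
>014│London│Carol Brown │Pending │79.1        
1001│Tokyo │Alice Brown │Pending │66.7        
1008│Tokyo │Carol Jones │Closed  │65.9        
1015│NYC   │Dave Brown  │Active  │64.1        
1010│London│Grace Davis │Active  │62.8        
1012│Sydney│Carol Smith │Pending │60.6        
1000│NYC   │Grace Wilson│Active  │51.5        
1004│Paris │Hank Jones  │Pending │47.2        
1011│London│Alice Smith │Pending │45.4        
1003│Paris │Frank Brown │Inactive│16.6        
1005│Paris │Dave Brown  │Active  │6.2         
                                              
                                              
                                              
                                              
                                              
                                              
                                              


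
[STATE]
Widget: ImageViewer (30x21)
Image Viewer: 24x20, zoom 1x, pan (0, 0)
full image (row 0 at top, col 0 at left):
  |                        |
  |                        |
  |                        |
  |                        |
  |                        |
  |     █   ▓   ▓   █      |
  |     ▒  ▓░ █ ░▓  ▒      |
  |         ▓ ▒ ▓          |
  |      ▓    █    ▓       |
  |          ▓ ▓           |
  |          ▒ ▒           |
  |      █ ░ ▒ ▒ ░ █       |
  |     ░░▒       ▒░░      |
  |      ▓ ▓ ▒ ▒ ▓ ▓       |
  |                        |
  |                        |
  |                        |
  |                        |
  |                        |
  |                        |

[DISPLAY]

                              
                              
                              
                              
                              
     █   ▓   ▓   █            
     ▒  ▓░ █ ░▓  ▒            
         ▓ ▒ ▓                
      ▓    █    ▓             
          ▓ ▓                 
          ▒ ▒                 
      █ ░ ▒ ▒ ░ █             
     ░░▒       ▒░░            
      ▓ ▓ ▒ ▒ ▓ ▓             
                              
                              
                              
                              
                              
                              
                              


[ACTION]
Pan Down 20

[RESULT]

                              
                              
                              
                              
                              
                              
                              
                              
                              
                              
                              
                              
                              
                              
                              
                              
                              
                              
                              
                              
                              


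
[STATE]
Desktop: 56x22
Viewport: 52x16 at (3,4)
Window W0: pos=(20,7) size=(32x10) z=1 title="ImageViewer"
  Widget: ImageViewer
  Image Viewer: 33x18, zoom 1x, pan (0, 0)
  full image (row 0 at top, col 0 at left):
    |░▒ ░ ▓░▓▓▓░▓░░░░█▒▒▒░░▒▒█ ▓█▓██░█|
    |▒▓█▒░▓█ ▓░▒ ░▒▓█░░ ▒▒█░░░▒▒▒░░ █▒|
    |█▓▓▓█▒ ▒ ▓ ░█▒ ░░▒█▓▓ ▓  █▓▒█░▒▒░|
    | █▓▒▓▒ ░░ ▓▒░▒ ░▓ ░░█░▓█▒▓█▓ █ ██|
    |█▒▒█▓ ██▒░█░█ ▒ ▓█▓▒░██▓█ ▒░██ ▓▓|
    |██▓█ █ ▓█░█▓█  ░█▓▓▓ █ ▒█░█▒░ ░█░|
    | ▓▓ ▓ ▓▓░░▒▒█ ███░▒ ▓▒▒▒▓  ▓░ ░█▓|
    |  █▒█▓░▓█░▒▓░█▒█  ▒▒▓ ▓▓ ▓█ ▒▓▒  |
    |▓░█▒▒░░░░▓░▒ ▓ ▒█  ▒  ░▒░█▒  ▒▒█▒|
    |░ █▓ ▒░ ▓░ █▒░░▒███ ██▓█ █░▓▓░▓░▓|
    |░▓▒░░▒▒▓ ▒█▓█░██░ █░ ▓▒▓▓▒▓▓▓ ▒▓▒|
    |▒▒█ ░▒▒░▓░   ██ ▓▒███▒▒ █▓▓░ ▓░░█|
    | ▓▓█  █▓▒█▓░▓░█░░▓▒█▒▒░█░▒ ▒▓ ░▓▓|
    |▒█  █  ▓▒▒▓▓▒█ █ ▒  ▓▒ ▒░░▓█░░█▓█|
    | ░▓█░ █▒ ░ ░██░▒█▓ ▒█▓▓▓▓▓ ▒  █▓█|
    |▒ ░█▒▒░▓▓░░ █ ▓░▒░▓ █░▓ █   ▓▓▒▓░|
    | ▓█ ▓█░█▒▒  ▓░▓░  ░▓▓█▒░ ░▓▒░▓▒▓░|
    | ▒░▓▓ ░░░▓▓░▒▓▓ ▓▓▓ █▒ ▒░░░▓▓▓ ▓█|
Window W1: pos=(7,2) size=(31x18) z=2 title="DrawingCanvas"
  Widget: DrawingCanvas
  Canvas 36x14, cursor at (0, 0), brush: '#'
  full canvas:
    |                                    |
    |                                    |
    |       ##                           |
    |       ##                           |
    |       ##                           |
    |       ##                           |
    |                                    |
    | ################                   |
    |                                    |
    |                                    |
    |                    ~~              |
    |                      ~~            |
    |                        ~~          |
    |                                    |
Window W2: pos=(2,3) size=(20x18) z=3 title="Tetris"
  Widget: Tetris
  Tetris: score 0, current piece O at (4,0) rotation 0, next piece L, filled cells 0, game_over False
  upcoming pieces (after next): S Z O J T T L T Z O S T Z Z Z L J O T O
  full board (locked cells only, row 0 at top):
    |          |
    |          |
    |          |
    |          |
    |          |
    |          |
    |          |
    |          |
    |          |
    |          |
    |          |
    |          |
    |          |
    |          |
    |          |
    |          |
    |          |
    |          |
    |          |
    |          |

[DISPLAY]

 Tetris           ┃───────────────┨                 
──────────────────┨               ┃                 
                  ┃               ┃                 
                  ┃               ┃━━━━━━━━━━━━━┓   
                  ┃               ┃             ┃   
                  ┃               ┃─────────────┨   
                  ┃               ┃▒▒▒░░▒▒█ ▓█▓█┃   
                  ┃               ┃░ ▒▒█░░░▒▒▒░░┃   
                  ┃###            ┃▒█▓▓ ▓  █▓▒█░┃   
                  ┃               ┃ ░░█░▓█▒▓█▓ █┃   
                  ┃               ┃█▓▒░██▓█ ▒░██┃   
                  ┃      ~~       ┃▓▓▓ █ ▒█░█▒░ ┃   
                  ┃        ~~     ┃━━━━━━━━━━━━━┛   
                  ┃          ~~   ┃                 
                  ┃               ┃                 
                  ┃━━━━━━━━━━━━━━━┛                 


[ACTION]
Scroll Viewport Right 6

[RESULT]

Tetris           ┃───────────────┨                  
─────────────────┨               ┃                  
                 ┃               ┃                  
                 ┃               ┃━━━━━━━━━━━━━┓    
                 ┃               ┃             ┃    
                 ┃               ┃─────────────┨    
                 ┃               ┃▒▒▒░░▒▒█ ▓█▓█┃    
                 ┃               ┃░ ▒▒█░░░▒▒▒░░┃    
                 ┃###            ┃▒█▓▓ ▓  █▓▒█░┃    
                 ┃               ┃ ░░█░▓█▒▓█▓ █┃    
                 ┃               ┃█▓▒░██▓█ ▒░██┃    
                 ┃      ~~       ┃▓▓▓ █ ▒█░█▒░ ┃    
                 ┃        ~~     ┃━━━━━━━━━━━━━┛    
                 ┃          ~~   ┃                  
                 ┃               ┃                  
                 ┃━━━━━━━━━━━━━━━┛                  


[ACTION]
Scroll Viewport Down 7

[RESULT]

                 ┃               ┃                  
                 ┃               ┃━━━━━━━━━━━━━┓    
                 ┃               ┃             ┃    
                 ┃               ┃─────────────┨    
                 ┃               ┃▒▒▒░░▒▒█ ▓█▓█┃    
                 ┃               ┃░ ▒▒█░░░▒▒▒░░┃    
                 ┃###            ┃▒█▓▓ ▓  █▓▒█░┃    
                 ┃               ┃ ░░█░▓█▒▓█▓ █┃    
                 ┃               ┃█▓▒░██▓█ ▒░██┃    
                 ┃      ~~       ┃▓▓▓ █ ▒█░█▒░ ┃    
                 ┃        ~~     ┃━━━━━━━━━━━━━┛    
                 ┃          ~~   ┃                  
                 ┃               ┃                  
                 ┃━━━━━━━━━━━━━━━┛                  
━━━━━━━━━━━━━━━━━┛                                  
                                                    


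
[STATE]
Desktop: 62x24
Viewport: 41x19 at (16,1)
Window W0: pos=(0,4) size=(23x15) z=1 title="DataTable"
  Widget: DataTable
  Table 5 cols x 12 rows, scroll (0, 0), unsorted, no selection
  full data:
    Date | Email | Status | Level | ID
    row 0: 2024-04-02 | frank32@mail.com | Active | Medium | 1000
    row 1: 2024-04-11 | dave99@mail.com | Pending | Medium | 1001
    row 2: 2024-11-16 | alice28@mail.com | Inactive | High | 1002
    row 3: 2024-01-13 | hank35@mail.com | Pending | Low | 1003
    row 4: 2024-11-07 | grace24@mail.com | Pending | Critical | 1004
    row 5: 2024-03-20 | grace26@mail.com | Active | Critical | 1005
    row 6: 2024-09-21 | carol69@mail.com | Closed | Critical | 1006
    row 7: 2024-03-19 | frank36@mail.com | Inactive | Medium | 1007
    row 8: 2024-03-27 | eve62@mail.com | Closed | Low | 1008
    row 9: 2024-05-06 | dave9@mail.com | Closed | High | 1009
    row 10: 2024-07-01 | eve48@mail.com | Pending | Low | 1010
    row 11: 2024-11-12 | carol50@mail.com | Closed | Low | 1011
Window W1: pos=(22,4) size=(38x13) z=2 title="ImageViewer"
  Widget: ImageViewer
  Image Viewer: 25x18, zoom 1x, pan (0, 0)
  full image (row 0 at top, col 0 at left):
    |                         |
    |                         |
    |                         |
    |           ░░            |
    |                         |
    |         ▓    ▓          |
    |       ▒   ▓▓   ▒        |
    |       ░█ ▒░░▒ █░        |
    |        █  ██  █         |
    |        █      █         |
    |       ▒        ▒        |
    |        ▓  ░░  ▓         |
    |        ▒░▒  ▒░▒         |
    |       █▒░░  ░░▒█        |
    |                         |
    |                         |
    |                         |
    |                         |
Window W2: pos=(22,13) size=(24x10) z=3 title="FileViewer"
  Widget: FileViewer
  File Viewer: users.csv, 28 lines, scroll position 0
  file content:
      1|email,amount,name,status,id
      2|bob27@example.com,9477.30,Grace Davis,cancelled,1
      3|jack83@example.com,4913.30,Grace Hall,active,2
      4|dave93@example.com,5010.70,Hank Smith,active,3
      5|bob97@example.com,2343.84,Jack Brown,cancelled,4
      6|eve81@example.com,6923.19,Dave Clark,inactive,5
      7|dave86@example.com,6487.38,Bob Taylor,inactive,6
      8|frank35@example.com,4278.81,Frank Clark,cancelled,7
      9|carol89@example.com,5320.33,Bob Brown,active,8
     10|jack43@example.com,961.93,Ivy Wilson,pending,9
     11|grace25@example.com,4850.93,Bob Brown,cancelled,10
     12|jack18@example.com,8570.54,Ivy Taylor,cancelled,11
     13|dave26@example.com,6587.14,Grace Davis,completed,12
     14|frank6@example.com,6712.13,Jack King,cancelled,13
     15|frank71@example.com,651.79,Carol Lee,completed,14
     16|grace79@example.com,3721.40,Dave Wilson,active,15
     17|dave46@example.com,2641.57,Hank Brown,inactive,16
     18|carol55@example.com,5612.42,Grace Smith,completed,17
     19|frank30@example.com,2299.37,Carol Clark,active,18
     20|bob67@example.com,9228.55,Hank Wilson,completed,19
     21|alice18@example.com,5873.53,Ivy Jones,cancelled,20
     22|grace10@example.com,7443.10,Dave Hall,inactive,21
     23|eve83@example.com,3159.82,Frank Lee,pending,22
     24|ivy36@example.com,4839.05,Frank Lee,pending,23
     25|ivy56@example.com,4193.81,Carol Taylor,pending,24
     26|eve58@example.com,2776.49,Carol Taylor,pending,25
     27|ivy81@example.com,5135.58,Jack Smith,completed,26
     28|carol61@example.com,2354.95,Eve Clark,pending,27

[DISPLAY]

                                         
                                         
                                         
━━━━━━┏━━━━━━━━━━━━━━━━━━━━━━━━━━━━━━━━━━
      ┃ ImageViewer                      
──────┠──────────────────────────────────
l     ┃                                  
──────┃                                  
k32@ma┃                                  
99@mai┃           ░░                     
e28@ma┃                                  
35@mai┃         ▓    ▓                   
e24@ma┏━━━━━━━━━━━━━━━━━━━━━━┓           
e26@ma┃ FileViewer           ┃           
l69@ma┠──────────────────────┨           
k36@ma┃email,amount,name,sta▲┃━━━━━━━━━━━
2@mail┃bob27@example.com,947█┃           
━━━━━━┃jack83@example.com,49░┃           
      ┃dave93@example.com,50░┃           


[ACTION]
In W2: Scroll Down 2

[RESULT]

                                         
                                         
                                         
━━━━━━┏━━━━━━━━━━━━━━━━━━━━━━━━━━━━━━━━━━
      ┃ ImageViewer                      
──────┠──────────────────────────────────
l     ┃                                  
──────┃                                  
k32@ma┃                                  
99@mai┃           ░░                     
e28@ma┃                                  
35@mai┃         ▓    ▓                   
e24@ma┏━━━━━━━━━━━━━━━━━━━━━━┓           
e26@ma┃ FileViewer           ┃           
l69@ma┠──────────────────────┨           
k36@ma┃jack83@example.com,49▲┃━━━━━━━━━━━
2@mail┃dave93@example.com,50█┃           
━━━━━━┃bob97@example.com,234░┃           
      ┃eve81@example.com,692░┃           


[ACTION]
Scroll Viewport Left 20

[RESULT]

                                         
                                         
                                         
┏━━━━━━━━━━━━━━━━━━━━━┏━━━━━━━━━━━━━━━━━━
┃ DataTable           ┃ ImageViewer      
┠─────────────────────┠──────────────────
┃Date      │Email     ┃                  
┃──────────┼──────────┃                  
┃2024-04-02│frank32@ma┃                  
┃2024-04-11│dave99@mai┃           ░░     
┃2024-11-16│alice28@ma┃                  
┃2024-01-13│hank35@mai┃         ▓    ▓   
┃2024-11-07│grace24@ma┏━━━━━━━━━━━━━━━━━━
┃2024-03-20│grace26@ma┃ FileViewer       
┃2024-09-21│carol69@ma┠──────────────────
┃2024-03-19│frank36@ma┃jack83@example.com
┃2024-03-27│eve62@mail┃dave93@example.com
┗━━━━━━━━━━━━━━━━━━━━━┃bob97@example.com,
                      ┃eve81@example.com,


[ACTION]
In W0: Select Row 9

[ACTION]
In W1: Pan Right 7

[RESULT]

                                         
                                         
                                         
┏━━━━━━━━━━━━━━━━━━━━━┏━━━━━━━━━━━━━━━━━━
┃ DataTable           ┃ ImageViewer      
┠─────────────────────┠──────────────────
┃Date      │Email     ┃                  
┃──────────┼──────────┃                  
┃2024-04-02│frank32@ma┃                  
┃2024-04-11│dave99@mai┃    ░░            
┃2024-11-16│alice28@ma┃                  
┃2024-01-13│hank35@mai┃  ▓    ▓          
┃2024-11-07│grace24@ma┏━━━━━━━━━━━━━━━━━━
┃2024-03-20│grace26@ma┃ FileViewer       
┃2024-09-21│carol69@ma┠──────────────────
┃2024-03-19│frank36@ma┃jack83@example.com
┃2024-03-27│eve62@mail┃dave93@example.com
┗━━━━━━━━━━━━━━━━━━━━━┃bob97@example.com,
                      ┃eve81@example.com,


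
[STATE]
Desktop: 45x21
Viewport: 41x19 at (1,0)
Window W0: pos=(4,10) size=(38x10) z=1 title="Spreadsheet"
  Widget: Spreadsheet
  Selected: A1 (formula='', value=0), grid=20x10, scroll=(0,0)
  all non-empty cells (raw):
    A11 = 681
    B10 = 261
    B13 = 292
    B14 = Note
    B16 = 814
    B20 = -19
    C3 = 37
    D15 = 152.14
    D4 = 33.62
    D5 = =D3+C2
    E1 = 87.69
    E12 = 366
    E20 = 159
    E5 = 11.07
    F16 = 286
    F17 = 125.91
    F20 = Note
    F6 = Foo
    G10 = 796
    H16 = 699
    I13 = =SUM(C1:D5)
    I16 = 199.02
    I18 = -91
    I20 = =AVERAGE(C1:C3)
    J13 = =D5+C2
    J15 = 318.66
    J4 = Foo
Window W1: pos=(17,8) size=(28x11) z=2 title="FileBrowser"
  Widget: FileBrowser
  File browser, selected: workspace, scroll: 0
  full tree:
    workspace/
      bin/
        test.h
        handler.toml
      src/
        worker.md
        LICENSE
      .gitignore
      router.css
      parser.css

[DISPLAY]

                                         
                                         
                                         
                                         
                                         
                                         
                                         
                                         
                ┏━━━━━━━━━━━━━━━━━━━━━━━━
                ┃ FileBrowser            
   ┏━━━━━━━━━━━━┠────────────────────────
   ┃ Spreadsheet┃> [-] workspace/        
   ┠────────────┃    [+] bin/            
   ┃A1:         ┃    [+] src/            
   ┃       A    ┃    .gitignore          
   ┃------------┃    router.css          
   ┃  1      [0]┃    parser.css          
   ┃  2        0┃                        
   ┃  3        0┗━━━━━━━━━━━━━━━━━━━━━━━━


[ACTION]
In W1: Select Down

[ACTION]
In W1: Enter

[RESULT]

                                         
                                         
                                         
                                         
                                         
                                         
                                         
                                         
                ┏━━━━━━━━━━━━━━━━━━━━━━━━
                ┃ FileBrowser            
   ┏━━━━━━━━━━━━┠────────────────────────
   ┃ Spreadsheet┃  [-] workspace/        
   ┠────────────┃  > [-] bin/            
   ┃A1:         ┃      test.h            
   ┃       A    ┃      handler.toml      
   ┃------------┃    [+] src/            
   ┃  1      [0]┃    .gitignore          
   ┃  2        0┃    router.css          
   ┃  3        0┗━━━━━━━━━━━━━━━━━━━━━━━━


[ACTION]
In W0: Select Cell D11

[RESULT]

                                         
                                         
                                         
                                         
                                         
                                         
                                         
                                         
                ┏━━━━━━━━━━━━━━━━━━━━━━━━
                ┃ FileBrowser            
   ┏━━━━━━━━━━━━┠────────────────────────
   ┃ Spreadsheet┃  [-] workspace/        
   ┠────────────┃  > [-] bin/            
   ┃D11:        ┃      test.h            
   ┃       A    ┃      handler.toml      
   ┃------------┃    [+] src/            
   ┃  1        0┃    .gitignore          
   ┃  2        0┃    router.css          
   ┃  3        0┗━━━━━━━━━━━━━━━━━━━━━━━━


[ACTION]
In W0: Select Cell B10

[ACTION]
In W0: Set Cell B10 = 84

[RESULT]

                                         
                                         
                                         
                                         
                                         
                                         
                                         
                                         
                ┏━━━━━━━━━━━━━━━━━━━━━━━━
                ┃ FileBrowser            
   ┏━━━━━━━━━━━━┠────────────────────────
   ┃ Spreadsheet┃  [-] workspace/        
   ┠────────────┃  > [-] bin/            
   ┃B10: 84     ┃      test.h            
   ┃       A    ┃      handler.toml      
   ┃------------┃    [+] src/            
   ┃  1        0┃    .gitignore          
   ┃  2        0┃    router.css          
   ┃  3        0┗━━━━━━━━━━━━━━━━━━━━━━━━


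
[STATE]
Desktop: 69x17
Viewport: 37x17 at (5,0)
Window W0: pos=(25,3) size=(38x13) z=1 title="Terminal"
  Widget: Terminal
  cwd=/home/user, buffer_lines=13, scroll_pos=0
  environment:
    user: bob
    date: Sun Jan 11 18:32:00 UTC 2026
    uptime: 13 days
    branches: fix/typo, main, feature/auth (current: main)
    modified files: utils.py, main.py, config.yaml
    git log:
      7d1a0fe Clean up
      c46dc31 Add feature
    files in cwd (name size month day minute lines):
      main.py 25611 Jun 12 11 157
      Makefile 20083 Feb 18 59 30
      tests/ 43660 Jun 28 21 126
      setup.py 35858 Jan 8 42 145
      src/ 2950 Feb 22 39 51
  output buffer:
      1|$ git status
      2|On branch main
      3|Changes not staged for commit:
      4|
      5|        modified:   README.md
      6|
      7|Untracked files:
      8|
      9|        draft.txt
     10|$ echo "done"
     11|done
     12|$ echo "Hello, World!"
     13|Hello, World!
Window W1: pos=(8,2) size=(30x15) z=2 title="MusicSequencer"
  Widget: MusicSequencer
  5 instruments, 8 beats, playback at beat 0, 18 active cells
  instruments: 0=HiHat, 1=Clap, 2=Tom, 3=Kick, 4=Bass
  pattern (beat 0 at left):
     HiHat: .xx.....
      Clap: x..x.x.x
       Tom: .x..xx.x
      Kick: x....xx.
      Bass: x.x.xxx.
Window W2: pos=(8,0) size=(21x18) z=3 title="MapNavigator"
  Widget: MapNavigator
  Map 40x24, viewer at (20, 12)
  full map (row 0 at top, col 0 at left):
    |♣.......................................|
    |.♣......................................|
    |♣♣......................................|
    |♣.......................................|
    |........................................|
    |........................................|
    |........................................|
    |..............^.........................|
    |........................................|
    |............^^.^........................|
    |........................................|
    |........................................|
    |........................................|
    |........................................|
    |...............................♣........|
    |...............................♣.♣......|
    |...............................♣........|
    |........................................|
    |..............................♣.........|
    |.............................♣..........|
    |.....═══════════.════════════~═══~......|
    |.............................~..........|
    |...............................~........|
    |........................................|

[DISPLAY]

   ┏━━━━━━━━━━━━━━━━━━━┓             
   ┃ MapNavigator      ┃             
   ┠───────────────────┨━━━━━━━━┓    
   ┃...................┃        ┃━━━━
   ┃...................┃────────┨    
   ┃...^...............┃        ┃────
   ┃...................┃        ┃    
   ┃.^^.^..............┃        ┃in  
   ┃...................┃        ┃stag
   ┃...................┃        ┃    
   ┃.........@.........┃        ┃fied
   ┃...................┃        ┃    
   ┃...................┃        ┃les:
   ┃...................┃        ┃    
   ┃...................┃        ┃t.tx
   ┃...................┃        ┃━━━━
   ┃...................┃━━━━━━━━┛    


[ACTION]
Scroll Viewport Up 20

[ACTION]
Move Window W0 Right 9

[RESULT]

   ┏━━━━━━━━━━━━━━━━━━━┓             
   ┃ MapNavigator      ┃             
   ┠───────────────────┨━━━━━━━━┓    
   ┃...................┃        ┃━━━━
   ┃...................┃────────┨nal 
   ┃...^...............┃        ┃────
   ┃...................┃        ┃stat
   ┃.^^.^..............┃        ┃nch 
   ┃...................┃        ┃s no
   ┃...................┃        ┃    
   ┃.........@.........┃        ┃  mo
   ┃...................┃        ┃    
   ┃...................┃        ┃ked 
   ┃...................┃        ┃    
   ┃...................┃        ┃  dr
   ┃...................┃        ┃━━━━
   ┃...................┃━━━━━━━━┛    


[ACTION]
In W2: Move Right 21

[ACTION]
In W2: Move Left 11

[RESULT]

   ┏━━━━━━━━━━━━━━━━━━━┓             
   ┃ MapNavigator      ┃             
   ┠───────────────────┨━━━━━━━━┓    
   ┃...................┃        ┃━━━━
   ┃...................┃────────┨nal 
   ┃...................┃        ┃────
   ┃...................┃        ┃stat
   ┃...................┃        ┃nch 
   ┃...................┃        ┃s no
   ┃...................┃        ┃    
   ┃.........@.........┃        ┃  mo
   ┃...................┃        ┃    
   ┃............♣......┃        ┃ked 
   ┃............♣.♣....┃        ┃    
   ┃............♣......┃        ┃  dr
   ┃...................┃        ┃━━━━
   ┃...........♣.......┃━━━━━━━━┛    


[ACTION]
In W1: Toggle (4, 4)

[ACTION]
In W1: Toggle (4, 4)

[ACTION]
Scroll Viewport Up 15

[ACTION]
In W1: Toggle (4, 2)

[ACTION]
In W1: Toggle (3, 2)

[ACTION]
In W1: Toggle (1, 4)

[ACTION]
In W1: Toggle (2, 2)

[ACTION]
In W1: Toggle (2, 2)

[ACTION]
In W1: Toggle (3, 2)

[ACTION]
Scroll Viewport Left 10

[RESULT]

        ┏━━━━━━━━━━━━━━━━━━━┓        
        ┃ MapNavigator      ┃        
        ┠───────────────────┨━━━━━━━━
        ┃...................┃        
        ┃...................┃────────
        ┃...................┃        
        ┃...................┃        
        ┃...................┃        
        ┃...................┃        
        ┃...................┃        
        ┃.........@.........┃        
        ┃...................┃        
        ┃............♣......┃        
        ┃............♣.♣....┃        
        ┃............♣......┃        
        ┃...................┃        
        ┃...........♣.......┃━━━━━━━━


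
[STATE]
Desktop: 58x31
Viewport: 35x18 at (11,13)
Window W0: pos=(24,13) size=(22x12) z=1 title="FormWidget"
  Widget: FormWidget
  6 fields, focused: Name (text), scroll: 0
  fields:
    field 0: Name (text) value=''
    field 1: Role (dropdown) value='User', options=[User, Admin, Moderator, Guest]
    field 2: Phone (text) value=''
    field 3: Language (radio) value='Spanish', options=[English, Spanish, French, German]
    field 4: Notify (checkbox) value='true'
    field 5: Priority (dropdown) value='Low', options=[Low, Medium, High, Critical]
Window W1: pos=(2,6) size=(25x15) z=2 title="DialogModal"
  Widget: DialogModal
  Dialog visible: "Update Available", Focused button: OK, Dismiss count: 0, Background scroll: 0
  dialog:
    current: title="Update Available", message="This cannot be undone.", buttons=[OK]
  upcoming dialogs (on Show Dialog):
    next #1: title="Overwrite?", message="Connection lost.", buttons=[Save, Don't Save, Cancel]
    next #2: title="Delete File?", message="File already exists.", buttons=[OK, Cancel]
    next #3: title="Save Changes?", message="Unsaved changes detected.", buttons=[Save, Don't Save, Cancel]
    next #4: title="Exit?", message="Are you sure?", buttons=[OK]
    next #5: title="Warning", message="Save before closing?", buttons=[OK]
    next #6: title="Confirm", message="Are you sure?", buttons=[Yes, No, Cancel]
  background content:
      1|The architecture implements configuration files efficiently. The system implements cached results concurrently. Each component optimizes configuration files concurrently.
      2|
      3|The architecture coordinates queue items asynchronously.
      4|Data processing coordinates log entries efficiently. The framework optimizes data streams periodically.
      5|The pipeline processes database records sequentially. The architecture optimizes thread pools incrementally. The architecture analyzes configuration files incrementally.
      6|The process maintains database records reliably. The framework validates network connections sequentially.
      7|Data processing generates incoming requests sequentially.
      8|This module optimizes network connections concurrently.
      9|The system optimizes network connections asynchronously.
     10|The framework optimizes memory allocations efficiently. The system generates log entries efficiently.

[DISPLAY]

te Available│s ┃━━━━━━━━━━━━━━━━━━┓
cannot be un│ d┃ormWidget         ┃
  [OK]      │at┃──────────────────┨
────────────┘ n┃Name:       [    ]┃
em optimizes ne┃Role:       [Use▼]┃
ework optimizes┃Phone:      [    ]┃
               ┃Language:   ( ) En┃
━━━━━━━━━━━━━━━┛Notify:     [x]   ┃
             ┃  Priority:   [Low▼]┃
             ┃                    ┃
             ┃                    ┃
             ┗━━━━━━━━━━━━━━━━━━━━┛
                                   
                                   
                                   
                                   
                                   
                                   


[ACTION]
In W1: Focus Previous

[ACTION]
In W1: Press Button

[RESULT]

line processes ┃━━━━━━━━━━━━━━━━━━┓
ess maintains d┃ormWidget         ┃
cessing generat┃──────────────────┨
ule optimizes n┃Name:       [    ]┃
em optimizes ne┃Role:       [Use▼]┃
ework optimizes┃Phone:      [    ]┃
               ┃Language:   ( ) En┃
━━━━━━━━━━━━━━━┛Notify:     [x]   ┃
             ┃  Priority:   [Low▼]┃
             ┃                    ┃
             ┃                    ┃
             ┗━━━━━━━━━━━━━━━━━━━━┛
                                   
                                   
                                   
                                   
                                   
                                   


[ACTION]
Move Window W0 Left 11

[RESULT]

line processes ┃━━━━━━━┓           
ess maintains d┃       ┃           
cessing generat┃───────┨           
ule optimizes n┃ [    ]┃           
em optimizes ne┃ [Use▼]┃           
ework optimizes┃ [    ]┃           
               ┃ ( ) En┃           
━━━━━━━━━━━━━━━┛ [x]   ┃           
  ┃  Priority:   [Low▼]┃           
  ┃                    ┃           
  ┃                    ┃           
  ┗━━━━━━━━━━━━━━━━━━━━┛           
                                   
                                   
                                   
                                   
                                   
                                   


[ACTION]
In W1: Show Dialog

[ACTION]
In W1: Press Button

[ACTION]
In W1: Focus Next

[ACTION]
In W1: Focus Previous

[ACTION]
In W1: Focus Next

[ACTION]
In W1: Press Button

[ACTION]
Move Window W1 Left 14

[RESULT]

ne processes ┃━━━━━━━━━┓           
s maintains d┃         ┃           
ssing generat┃─────────┨           
e optimizes n┃   [    ]┃           
 optimizes ne┃   [Use▼]┃           
ork optimizes┃   [    ]┃           
             ┃   ( ) En┃           
━━━━━━━━━━━━━┛   [x]   ┃           
  ┃  Priority:   [Low▼]┃           
  ┃                    ┃           
  ┃                    ┃           
  ┗━━━━━━━━━━━━━━━━━━━━┛           
                                   
                                   
                                   
                                   
                                   
                                   
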